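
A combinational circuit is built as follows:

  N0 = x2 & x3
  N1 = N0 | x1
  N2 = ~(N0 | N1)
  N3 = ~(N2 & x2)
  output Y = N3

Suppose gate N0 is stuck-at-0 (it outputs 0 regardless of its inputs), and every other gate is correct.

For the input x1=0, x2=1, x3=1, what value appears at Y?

0

Propagate with N0 forced: N0=0 [stuck-at-0], N1=0, N2=1, N3=0.
So Y = 0. (Without the fault it would be 1.)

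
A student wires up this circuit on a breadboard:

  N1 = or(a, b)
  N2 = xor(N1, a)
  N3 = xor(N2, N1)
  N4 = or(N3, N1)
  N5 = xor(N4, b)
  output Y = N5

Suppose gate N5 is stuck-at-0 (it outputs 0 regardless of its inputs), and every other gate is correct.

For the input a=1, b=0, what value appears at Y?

Propagate with N5 forced: N1=1, N2=0, N3=1, N4=1, N5=0 [stuck-at-0].
So Y = 0. (Without the fault it would be 1.)

0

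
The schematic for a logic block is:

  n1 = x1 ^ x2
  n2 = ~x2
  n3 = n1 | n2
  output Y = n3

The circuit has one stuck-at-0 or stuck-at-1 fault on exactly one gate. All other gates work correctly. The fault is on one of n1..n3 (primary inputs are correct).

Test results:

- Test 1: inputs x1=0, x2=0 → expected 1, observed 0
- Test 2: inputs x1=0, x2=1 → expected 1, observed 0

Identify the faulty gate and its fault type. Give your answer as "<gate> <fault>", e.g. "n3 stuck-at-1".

Fault-free values for test 1 (x1=0, x2=0): n1=0, n2=1, n3=1, giving Y=1. Observed 0.
Test 1: faults giving observed 0 are {n2 stuck-at-0, n3 stuck-at-0}.
Test 2 (x1=0, x2=1): fault-free n1=1, n2=0, n3=1 → 1; observed 0. Eliminates n2 stuck-at-0.
Only n3 stuck-at-0 is consistent with every test.

n3 stuck-at-0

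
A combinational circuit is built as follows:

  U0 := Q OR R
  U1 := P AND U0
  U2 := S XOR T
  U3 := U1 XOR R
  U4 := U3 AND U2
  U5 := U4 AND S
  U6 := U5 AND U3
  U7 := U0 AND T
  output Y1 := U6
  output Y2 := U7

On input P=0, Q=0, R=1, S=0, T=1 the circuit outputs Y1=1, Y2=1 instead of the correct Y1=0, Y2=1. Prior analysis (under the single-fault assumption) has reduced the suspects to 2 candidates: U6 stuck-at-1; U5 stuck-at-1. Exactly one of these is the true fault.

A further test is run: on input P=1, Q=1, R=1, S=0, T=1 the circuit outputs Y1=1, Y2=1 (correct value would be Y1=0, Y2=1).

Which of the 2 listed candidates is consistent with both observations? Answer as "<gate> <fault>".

U6 stuck-at-1

Evaluate each candidate on input P=1, Q=1, R=1, S=0, T=1:
  U6 stuck-at-1: U0=1, U1=1, U2=1, U3=0, U4=0, U5=0, U6=1 [stuck-at-1], U7=1 → Y1=1, Y2=1 — matches
  U5 stuck-at-1: U0=1, U1=1, U2=1, U3=0, U4=0, U5=1 [stuck-at-1], U6=0, U7=1 → Y1=0, Y2=1 — eliminated
Only U6 stuck-at-1 reproduces the observed Y1=1, Y2=1.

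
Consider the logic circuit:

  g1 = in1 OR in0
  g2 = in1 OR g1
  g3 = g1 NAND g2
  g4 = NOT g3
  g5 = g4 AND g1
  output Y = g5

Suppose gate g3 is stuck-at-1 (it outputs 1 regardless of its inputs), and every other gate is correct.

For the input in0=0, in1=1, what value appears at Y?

0

Propagate with g3 forced: g1=1, g2=1, g3=1 [stuck-at-1], g4=0, g5=0.
So Y = 0. (Without the fault it would be 1.)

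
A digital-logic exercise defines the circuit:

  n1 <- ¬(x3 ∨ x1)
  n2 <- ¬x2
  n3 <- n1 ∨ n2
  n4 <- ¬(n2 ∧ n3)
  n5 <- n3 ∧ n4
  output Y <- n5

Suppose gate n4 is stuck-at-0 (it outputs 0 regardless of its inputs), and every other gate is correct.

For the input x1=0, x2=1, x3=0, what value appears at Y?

Propagate with n4 forced: n1=1, n2=0, n3=1, n4=0 [stuck-at-0], n5=0.
So Y = 0. (Without the fault it would be 1.)

0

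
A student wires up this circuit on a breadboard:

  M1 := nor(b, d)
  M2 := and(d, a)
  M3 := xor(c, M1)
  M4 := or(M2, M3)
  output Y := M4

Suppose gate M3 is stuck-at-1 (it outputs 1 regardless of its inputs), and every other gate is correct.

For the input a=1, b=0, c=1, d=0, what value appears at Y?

1

Propagate with M3 forced: M1=1, M2=0, M3=1 [stuck-at-1], M4=1.
So Y = 1. (Without the fault it would be 0.)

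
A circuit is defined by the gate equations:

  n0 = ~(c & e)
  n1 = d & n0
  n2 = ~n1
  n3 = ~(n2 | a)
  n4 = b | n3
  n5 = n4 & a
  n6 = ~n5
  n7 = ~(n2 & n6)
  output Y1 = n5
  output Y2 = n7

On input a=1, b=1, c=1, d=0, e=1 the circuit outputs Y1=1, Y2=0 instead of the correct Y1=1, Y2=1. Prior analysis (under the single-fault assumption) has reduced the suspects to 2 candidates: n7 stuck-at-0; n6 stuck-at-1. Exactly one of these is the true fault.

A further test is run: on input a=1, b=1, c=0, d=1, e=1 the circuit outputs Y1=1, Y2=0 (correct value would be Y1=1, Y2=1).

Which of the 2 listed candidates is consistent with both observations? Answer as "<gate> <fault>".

Evaluate each candidate on input a=1, b=1, c=0, d=1, e=1:
  n7 stuck-at-0: n0=1, n1=1, n2=0, n3=0, n4=1, n5=1, n6=0, n7=0 [stuck-at-0] → Y1=1, Y2=0 — matches
  n6 stuck-at-1: n0=1, n1=1, n2=0, n3=0, n4=1, n5=1, n6=1 [stuck-at-1], n7=1 → Y1=1, Y2=1 — eliminated
Only n7 stuck-at-0 reproduces the observed Y1=1, Y2=0.

n7 stuck-at-0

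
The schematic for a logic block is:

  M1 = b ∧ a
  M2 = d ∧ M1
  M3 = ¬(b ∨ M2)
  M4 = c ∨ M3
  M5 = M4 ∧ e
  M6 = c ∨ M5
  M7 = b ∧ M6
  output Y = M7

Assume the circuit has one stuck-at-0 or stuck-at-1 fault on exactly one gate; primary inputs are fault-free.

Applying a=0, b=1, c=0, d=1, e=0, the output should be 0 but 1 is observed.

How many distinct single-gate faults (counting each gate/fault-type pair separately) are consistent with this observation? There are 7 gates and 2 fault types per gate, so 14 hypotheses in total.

Fault-free: M1=0, M2=0, M3=0, M4=0, M5=0, M6=0, M7=0 → 0. Observed 1.
  M1 stuck-at-0: output 0 ✗
  M1 stuck-at-1: output 0 ✗
  M2 stuck-at-0: output 0 ✗
  M2 stuck-at-1: output 0 ✗
  M3 stuck-at-0: output 0 ✗
  M3 stuck-at-1: output 0 ✗
  M4 stuck-at-0: output 0 ✗
  M4 stuck-at-1: output 0 ✗
  M5 stuck-at-0: output 0 ✗
  M5 stuck-at-1: output 1 ✓
  M6 stuck-at-0: output 0 ✗
  M6 stuck-at-1: output 1 ✓
  M7 stuck-at-0: output 0 ✗
  M7 stuck-at-1: output 1 ✓
Consistent faults: {M5 stuck-at-1, M6 stuck-at-1, M7 stuck-at-1} — 3 in all.

3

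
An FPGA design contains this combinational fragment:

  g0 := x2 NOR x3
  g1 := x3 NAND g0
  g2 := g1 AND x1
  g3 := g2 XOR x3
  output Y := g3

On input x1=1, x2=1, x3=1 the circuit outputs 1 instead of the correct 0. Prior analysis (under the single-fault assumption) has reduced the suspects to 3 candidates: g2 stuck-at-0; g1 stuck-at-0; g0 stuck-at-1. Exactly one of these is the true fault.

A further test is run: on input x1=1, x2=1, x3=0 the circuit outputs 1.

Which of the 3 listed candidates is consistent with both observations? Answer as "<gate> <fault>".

g0 stuck-at-1

Evaluate each candidate on input x1=1, x2=1, x3=0:
  g2 stuck-at-0: g0=0, g1=1, g2=0 [stuck-at-0], g3=0 → 0 — eliminated
  g1 stuck-at-0: g0=0, g1=0 [stuck-at-0], g2=0, g3=0 → 0 — eliminated
  g0 stuck-at-1: g0=1 [stuck-at-1], g1=1, g2=1, g3=1 → 1 — matches
Only g0 stuck-at-1 reproduces the observed 1.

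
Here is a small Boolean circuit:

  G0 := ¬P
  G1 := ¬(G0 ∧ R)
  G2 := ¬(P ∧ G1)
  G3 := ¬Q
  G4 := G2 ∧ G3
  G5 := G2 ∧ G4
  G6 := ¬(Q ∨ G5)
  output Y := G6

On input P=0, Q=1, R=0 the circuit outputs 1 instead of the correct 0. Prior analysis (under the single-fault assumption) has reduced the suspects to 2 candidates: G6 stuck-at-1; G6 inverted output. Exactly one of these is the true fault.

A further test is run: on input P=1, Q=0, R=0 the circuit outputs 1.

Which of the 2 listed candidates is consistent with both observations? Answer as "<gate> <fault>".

G6 stuck-at-1

Evaluate each candidate on input P=1, Q=0, R=0:
  G6 stuck-at-1: G0=0, G1=1, G2=0, G3=1, G4=0, G5=0, G6=1 [stuck-at-1] → 1 — matches
  G6 inverted output: G0=0, G1=1, G2=0, G3=1, G4=0, G5=0, G6=0 [inverted output] → 0 — eliminated
Only G6 stuck-at-1 reproduces the observed 1.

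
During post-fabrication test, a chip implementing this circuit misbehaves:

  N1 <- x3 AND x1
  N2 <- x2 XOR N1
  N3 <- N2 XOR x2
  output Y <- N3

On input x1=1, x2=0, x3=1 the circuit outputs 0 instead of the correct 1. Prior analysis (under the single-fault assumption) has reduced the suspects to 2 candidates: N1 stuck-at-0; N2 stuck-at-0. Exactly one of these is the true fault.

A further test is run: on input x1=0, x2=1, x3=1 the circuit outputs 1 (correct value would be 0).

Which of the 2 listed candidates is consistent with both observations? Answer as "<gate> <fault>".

N2 stuck-at-0

Evaluate each candidate on input x1=0, x2=1, x3=1:
  N1 stuck-at-0: N1=0 [stuck-at-0], N2=1, N3=0 → 0 — eliminated
  N2 stuck-at-0: N1=0, N2=0 [stuck-at-0], N3=1 → 1 — matches
Only N2 stuck-at-0 reproduces the observed 1.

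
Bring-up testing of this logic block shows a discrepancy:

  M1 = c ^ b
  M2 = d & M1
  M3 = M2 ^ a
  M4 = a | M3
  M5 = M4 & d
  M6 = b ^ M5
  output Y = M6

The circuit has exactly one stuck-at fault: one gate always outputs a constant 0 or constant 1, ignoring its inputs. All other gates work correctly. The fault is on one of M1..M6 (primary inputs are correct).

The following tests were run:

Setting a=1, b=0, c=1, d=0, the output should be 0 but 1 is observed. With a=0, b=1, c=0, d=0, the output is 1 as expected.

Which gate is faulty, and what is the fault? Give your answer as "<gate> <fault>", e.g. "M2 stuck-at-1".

M6 stuck-at-1

Fault-free values for test 1 (a=1, b=0, c=1, d=0): M1=1, M2=0, M3=1, M4=1, M5=0, M6=0, giving Y=0. Observed 1.
Test 1: faults giving observed 1 are {M5 stuck-at-1, M6 stuck-at-1}.
Test 2 (a=0, b=1, c=0, d=0): fault-free M1=1, M2=0, M3=0, M4=0, M5=0, M6=1 → 1; observed 1. Eliminates M5 stuck-at-1.
Only M6 stuck-at-1 is consistent with every test.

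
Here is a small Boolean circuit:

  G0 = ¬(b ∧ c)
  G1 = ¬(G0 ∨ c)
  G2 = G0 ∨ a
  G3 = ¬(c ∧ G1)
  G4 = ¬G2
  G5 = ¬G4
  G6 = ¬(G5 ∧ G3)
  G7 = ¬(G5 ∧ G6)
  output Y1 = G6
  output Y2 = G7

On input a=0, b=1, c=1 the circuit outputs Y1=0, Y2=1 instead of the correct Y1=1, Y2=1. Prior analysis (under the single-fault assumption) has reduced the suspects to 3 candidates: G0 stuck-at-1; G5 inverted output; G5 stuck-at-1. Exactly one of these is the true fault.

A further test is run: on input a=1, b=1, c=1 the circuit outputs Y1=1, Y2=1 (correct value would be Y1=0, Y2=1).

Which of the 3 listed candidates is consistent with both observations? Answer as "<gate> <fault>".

G5 inverted output

Evaluate each candidate on input a=1, b=1, c=1:
  G0 stuck-at-1: G0=1 [stuck-at-1], G1=0, G2=1, G3=1, G4=0, G5=1, G6=0, G7=1 → Y1=0, Y2=1 — eliminated
  G5 inverted output: G0=0, G1=0, G2=1, G3=1, G4=0, G5=0 [inverted output], G6=1, G7=1 → Y1=1, Y2=1 — matches
  G5 stuck-at-1: G0=0, G1=0, G2=1, G3=1, G4=0, G5=1 [stuck-at-1], G6=0, G7=1 → Y1=0, Y2=1 — eliminated
Only G5 inverted output reproduces the observed Y1=1, Y2=1.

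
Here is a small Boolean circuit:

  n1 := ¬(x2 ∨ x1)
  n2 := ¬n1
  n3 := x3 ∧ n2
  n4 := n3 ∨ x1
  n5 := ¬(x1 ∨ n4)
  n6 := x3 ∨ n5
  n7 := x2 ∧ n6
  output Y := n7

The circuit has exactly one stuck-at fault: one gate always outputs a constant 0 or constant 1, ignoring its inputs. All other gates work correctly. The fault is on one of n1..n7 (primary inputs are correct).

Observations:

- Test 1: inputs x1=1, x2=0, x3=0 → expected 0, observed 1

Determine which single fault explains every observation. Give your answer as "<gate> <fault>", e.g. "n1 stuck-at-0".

n7 stuck-at-1

Fault-free values for test 1 (x1=1, x2=0, x3=0): n1=0, n2=1, n3=0, n4=1, n5=0, n6=0, n7=0, giving Y=0. Observed 1.
Test 1: faults giving observed 1 are {n7 stuck-at-1}.
Only n7 stuck-at-1 is consistent with every test.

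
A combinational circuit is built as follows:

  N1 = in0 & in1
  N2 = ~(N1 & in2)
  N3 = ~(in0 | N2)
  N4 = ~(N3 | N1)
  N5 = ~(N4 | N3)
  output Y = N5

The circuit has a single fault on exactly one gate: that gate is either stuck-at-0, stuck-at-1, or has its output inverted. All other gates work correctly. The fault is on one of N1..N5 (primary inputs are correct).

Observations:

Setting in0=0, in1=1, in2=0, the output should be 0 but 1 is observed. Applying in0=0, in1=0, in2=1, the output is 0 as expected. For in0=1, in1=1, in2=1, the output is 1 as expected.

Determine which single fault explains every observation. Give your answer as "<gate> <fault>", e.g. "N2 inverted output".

Fault-free values for test 1 (in0=0, in1=1, in2=0): N1=0, N2=1, N3=0, N4=1, N5=0, giving Y=0. Observed 1.
Test 1: faults giving observed 1 are {N1 stuck-at-1, N1 inverted output, N4 stuck-at-0, N4 inverted output, N5 stuck-at-1, N5 inverted output}.
Test 2 (in0=0, in1=0, in2=1): fault-free N1=0, N2=1, N3=0, N4=1, N5=0 → 0; observed 0. Eliminates N4 stuck-at-0, N4 inverted output, N5 stuck-at-1, N5 inverted output.
Test 3 (in0=1, in1=1, in2=1): fault-free N1=1, N2=0, N3=0, N4=0, N5=1 → 1; observed 1. Eliminates N1 inverted output.
Only N1 stuck-at-1 is consistent with every test.

N1 stuck-at-1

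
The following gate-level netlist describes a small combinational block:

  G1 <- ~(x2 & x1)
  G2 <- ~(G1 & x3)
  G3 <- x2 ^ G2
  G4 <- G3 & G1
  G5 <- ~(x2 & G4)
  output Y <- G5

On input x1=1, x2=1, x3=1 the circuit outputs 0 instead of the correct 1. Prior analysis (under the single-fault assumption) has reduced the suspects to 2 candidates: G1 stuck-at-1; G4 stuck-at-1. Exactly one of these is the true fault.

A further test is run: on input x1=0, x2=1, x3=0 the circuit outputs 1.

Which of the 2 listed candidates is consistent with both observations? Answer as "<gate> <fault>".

Evaluate each candidate on input x1=0, x2=1, x3=0:
  G1 stuck-at-1: G1=1 [stuck-at-1], G2=1, G3=0, G4=0, G5=1 → 1 — matches
  G4 stuck-at-1: G1=1, G2=1, G3=0, G4=1 [stuck-at-1], G5=0 → 0 — eliminated
Only G1 stuck-at-1 reproduces the observed 1.

G1 stuck-at-1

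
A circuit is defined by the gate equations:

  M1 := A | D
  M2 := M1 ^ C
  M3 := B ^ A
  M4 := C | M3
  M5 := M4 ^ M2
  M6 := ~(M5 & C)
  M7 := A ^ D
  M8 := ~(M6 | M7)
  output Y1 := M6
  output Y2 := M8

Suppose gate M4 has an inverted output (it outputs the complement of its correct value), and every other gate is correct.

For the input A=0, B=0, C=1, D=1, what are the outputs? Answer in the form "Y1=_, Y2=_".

Propagate with M4 forced: M1=1, M2=0, M3=0, M4=0 [inverted output], M5=0, M6=1, M7=1, M8=0.
So the outputs are Y1=1, Y2=0. (Without the fault they would be Y1=0, Y2=0.)

Y1=1, Y2=0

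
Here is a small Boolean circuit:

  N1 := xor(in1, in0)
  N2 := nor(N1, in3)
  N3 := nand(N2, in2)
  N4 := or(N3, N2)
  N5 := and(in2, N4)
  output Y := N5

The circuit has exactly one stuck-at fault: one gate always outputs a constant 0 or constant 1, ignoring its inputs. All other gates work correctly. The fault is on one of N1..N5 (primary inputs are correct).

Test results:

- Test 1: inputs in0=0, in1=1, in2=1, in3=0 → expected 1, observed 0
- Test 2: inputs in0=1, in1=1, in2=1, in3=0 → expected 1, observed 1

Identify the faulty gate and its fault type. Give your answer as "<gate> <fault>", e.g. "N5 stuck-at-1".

N3 stuck-at-0

Fault-free values for test 1 (in0=0, in1=1, in2=1, in3=0): N1=1, N2=0, N3=1, N4=1, N5=1, giving Y=1. Observed 0.
Test 1: faults giving observed 0 are {N3 stuck-at-0, N4 stuck-at-0, N5 stuck-at-0}.
Test 2 (in0=1, in1=1, in2=1, in3=0): fault-free N1=0, N2=1, N3=0, N4=1, N5=1 → 1; observed 1. Eliminates N4 stuck-at-0, N5 stuck-at-0.
Only N3 stuck-at-0 is consistent with every test.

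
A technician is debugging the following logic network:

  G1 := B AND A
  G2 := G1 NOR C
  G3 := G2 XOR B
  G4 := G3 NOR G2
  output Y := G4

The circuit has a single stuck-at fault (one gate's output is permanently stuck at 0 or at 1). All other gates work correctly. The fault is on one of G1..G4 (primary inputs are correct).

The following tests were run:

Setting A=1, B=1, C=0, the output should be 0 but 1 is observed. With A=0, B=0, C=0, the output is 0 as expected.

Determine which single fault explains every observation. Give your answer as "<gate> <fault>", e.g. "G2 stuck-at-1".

Fault-free values for test 1 (A=1, B=1, C=0): G1=1, G2=0, G3=1, G4=0, giving Y=0. Observed 1.
Test 1: faults giving observed 1 are {G3 stuck-at-0, G4 stuck-at-1}.
Test 2 (A=0, B=0, C=0): fault-free G1=0, G2=1, G3=1, G4=0 → 0; observed 0. Eliminates G4 stuck-at-1.
Only G3 stuck-at-0 is consistent with every test.

G3 stuck-at-0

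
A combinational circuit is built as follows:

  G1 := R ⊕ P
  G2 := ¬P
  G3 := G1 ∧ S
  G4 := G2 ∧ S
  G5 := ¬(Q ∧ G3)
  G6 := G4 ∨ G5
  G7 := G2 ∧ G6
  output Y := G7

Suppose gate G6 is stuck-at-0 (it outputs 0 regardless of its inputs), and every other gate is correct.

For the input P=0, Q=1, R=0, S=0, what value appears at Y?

0

Propagate with G6 forced: G1=0, G2=1, G3=0, G4=0, G5=1, G6=0 [stuck-at-0], G7=0.
So Y = 0. (Without the fault it would be 1.)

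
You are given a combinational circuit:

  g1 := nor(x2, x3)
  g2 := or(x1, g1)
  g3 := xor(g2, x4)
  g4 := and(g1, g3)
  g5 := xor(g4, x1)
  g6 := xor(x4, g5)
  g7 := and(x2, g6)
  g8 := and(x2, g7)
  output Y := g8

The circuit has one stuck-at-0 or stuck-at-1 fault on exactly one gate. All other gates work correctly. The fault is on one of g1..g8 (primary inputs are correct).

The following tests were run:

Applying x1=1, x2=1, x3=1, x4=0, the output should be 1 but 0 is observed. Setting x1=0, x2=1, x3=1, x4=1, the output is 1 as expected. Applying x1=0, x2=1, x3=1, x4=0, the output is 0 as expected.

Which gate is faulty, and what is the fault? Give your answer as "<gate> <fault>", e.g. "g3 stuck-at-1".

g5 stuck-at-0

Fault-free values for test 1 (x1=1, x2=1, x3=1, x4=0): g1=0, g2=1, g3=1, g4=0, g5=1, g6=1, g7=1, g8=1, giving Y=1. Observed 0.
Test 1: faults giving observed 0 are {g1 stuck-at-1, g4 stuck-at-1, g5 stuck-at-0, g6 stuck-at-0, g7 stuck-at-0, g8 stuck-at-0}.
Test 2 (x1=0, x2=1, x3=1, x4=1): fault-free g1=0, g2=0, g3=1, g4=0, g5=0, g6=1, g7=1, g8=1 → 1; observed 1. Eliminates g4 stuck-at-1, g6 stuck-at-0, g7 stuck-at-0, g8 stuck-at-0.
Test 3 (x1=0, x2=1, x3=1, x4=0): fault-free g1=0, g2=0, g3=0, g4=0, g5=0, g6=0, g7=0, g8=0 → 0; observed 0. Eliminates g1 stuck-at-1.
Only g5 stuck-at-0 is consistent with every test.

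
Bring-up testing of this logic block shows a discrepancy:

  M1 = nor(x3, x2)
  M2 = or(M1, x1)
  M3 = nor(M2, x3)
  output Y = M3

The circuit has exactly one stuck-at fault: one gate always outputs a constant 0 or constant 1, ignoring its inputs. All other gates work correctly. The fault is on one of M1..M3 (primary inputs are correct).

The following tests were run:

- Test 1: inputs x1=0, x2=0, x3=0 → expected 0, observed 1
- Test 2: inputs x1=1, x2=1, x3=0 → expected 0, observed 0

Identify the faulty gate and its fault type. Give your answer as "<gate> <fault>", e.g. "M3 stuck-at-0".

Fault-free values for test 1 (x1=0, x2=0, x3=0): M1=1, M2=1, M3=0, giving Y=0. Observed 1.
Test 1: faults giving observed 1 are {M1 stuck-at-0, M2 stuck-at-0, M3 stuck-at-1}.
Test 2 (x1=1, x2=1, x3=0): fault-free M1=0, M2=1, M3=0 → 0; observed 0. Eliminates M2 stuck-at-0, M3 stuck-at-1.
Only M1 stuck-at-0 is consistent with every test.

M1 stuck-at-0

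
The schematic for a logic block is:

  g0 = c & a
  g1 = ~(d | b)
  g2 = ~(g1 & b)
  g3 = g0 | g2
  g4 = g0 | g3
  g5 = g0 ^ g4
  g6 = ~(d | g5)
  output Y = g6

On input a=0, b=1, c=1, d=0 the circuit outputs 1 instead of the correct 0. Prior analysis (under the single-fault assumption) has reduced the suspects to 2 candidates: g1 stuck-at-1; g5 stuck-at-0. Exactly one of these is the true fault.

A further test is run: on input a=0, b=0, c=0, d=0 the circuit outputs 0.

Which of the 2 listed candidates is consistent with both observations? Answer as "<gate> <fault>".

Evaluate each candidate on input a=0, b=0, c=0, d=0:
  g1 stuck-at-1: g0=0, g1=1 [stuck-at-1], g2=1, g3=1, g4=1, g5=1, g6=0 → 0 — matches
  g5 stuck-at-0: g0=0, g1=1, g2=1, g3=1, g4=1, g5=0 [stuck-at-0], g6=1 → 1 — eliminated
Only g1 stuck-at-1 reproduces the observed 0.

g1 stuck-at-1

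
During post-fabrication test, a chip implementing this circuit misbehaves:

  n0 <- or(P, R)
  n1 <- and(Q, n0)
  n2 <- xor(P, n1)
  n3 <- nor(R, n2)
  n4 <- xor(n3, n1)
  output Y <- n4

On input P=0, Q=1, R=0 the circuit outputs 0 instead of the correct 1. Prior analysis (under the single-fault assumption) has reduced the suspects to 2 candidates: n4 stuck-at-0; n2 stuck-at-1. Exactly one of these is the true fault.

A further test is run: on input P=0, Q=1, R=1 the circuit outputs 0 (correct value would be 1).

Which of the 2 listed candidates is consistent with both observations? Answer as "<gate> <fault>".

n4 stuck-at-0

Evaluate each candidate on input P=0, Q=1, R=1:
  n4 stuck-at-0: n0=1, n1=1, n2=1, n3=0, n4=0 [stuck-at-0] → 0 — matches
  n2 stuck-at-1: n0=1, n1=1, n2=1 [stuck-at-1], n3=0, n4=1 → 1 — eliminated
Only n4 stuck-at-0 reproduces the observed 0.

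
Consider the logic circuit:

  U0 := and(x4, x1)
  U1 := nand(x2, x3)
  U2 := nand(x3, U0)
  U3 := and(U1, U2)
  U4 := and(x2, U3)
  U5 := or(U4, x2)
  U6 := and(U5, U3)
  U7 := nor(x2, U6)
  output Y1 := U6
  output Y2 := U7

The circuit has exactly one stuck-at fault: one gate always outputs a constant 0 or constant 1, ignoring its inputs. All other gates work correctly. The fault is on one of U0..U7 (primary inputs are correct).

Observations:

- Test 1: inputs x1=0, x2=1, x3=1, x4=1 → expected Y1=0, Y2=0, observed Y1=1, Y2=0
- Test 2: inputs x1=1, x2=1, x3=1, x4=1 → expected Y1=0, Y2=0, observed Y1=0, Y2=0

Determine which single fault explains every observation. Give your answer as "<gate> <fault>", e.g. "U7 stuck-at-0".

U1 stuck-at-1

Fault-free values for test 1 (x1=0, x2=1, x3=1, x4=1): U0=0, U1=0, U2=1, U3=0, U4=0, U5=1, U6=0, U7=0, giving Y1=0, Y2=0. Observed Y1=1, Y2=0.
Test 1: faults giving observed Y1=1, Y2=0 are {U1 stuck-at-1, U3 stuck-at-1, U6 stuck-at-1}.
Test 2 (x1=1, x2=1, x3=1, x4=1): fault-free U0=1, U1=0, U2=0, U3=0, U4=0, U5=1, U6=0, U7=0 → Y1=0, Y2=0; observed Y1=0, Y2=0. Eliminates U3 stuck-at-1, U6 stuck-at-1.
Only U1 stuck-at-1 is consistent with every test.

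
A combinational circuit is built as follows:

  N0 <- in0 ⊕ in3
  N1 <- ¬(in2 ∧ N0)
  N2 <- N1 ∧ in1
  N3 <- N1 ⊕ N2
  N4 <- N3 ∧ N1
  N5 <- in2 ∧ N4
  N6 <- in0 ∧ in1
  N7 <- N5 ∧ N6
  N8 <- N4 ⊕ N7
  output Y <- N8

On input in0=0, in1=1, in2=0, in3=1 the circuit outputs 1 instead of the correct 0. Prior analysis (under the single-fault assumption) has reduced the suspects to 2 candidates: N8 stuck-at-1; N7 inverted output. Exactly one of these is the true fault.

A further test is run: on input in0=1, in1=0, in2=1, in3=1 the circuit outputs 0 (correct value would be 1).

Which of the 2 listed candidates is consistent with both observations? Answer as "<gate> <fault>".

Evaluate each candidate on input in0=1, in1=0, in2=1, in3=1:
  N8 stuck-at-1: N0=0, N1=1, N2=0, N3=1, N4=1, N5=1, N6=0, N7=0, N8=1 [stuck-at-1] → 1 — eliminated
  N7 inverted output: N0=0, N1=1, N2=0, N3=1, N4=1, N5=1, N6=0, N7=1 [inverted output], N8=0 → 0 — matches
Only N7 inverted output reproduces the observed 0.

N7 inverted output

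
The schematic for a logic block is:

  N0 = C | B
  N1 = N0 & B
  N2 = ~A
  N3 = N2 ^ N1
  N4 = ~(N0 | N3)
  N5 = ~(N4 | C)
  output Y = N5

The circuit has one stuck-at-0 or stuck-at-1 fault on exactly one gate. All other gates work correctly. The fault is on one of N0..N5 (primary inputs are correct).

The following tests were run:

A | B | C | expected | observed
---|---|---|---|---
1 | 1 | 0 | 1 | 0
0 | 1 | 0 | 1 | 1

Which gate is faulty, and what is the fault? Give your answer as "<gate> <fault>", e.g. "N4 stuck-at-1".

Fault-free values for test 1 (A=1, B=1, C=0): N0=1, N1=1, N2=0, N3=1, N4=0, N5=1, giving Y=1. Observed 0.
Test 1: faults giving observed 0 are {N0 stuck-at-0, N4 stuck-at-1, N5 stuck-at-0}.
Test 2 (A=0, B=1, C=0): fault-free N0=1, N1=1, N2=1, N3=0, N4=0, N5=1 → 1; observed 1. Eliminates N4 stuck-at-1, N5 stuck-at-0.
Only N0 stuck-at-0 is consistent with every test.

N0 stuck-at-0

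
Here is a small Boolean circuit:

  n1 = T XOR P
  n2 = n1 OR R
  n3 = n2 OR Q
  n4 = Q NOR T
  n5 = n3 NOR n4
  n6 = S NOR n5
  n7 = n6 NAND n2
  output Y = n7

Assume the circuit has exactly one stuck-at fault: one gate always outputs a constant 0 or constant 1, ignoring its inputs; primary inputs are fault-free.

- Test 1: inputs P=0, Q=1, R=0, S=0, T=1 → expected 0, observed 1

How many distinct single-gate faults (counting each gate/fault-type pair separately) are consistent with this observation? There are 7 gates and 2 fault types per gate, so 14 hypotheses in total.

Fault-free: n1=1, n2=1, n3=1, n4=0, n5=0, n6=1, n7=0 → 0. Observed 1.
  n1 stuck-at-0: output 1 ✓
  n1 stuck-at-1: output 0 ✗
  n2 stuck-at-0: output 1 ✓
  n2 stuck-at-1: output 0 ✗
  n3 stuck-at-0: output 1 ✓
  n3 stuck-at-1: output 0 ✗
  n4 stuck-at-0: output 0 ✗
  n4 stuck-at-1: output 0 ✗
  n5 stuck-at-0: output 0 ✗
  n5 stuck-at-1: output 1 ✓
  n6 stuck-at-0: output 1 ✓
  n6 stuck-at-1: output 0 ✗
  n7 stuck-at-0: output 0 ✗
  n7 stuck-at-1: output 1 ✓
Consistent faults: {n1 stuck-at-0, n2 stuck-at-0, n3 stuck-at-0, n5 stuck-at-1, n6 stuck-at-0, n7 stuck-at-1} — 6 in all.

6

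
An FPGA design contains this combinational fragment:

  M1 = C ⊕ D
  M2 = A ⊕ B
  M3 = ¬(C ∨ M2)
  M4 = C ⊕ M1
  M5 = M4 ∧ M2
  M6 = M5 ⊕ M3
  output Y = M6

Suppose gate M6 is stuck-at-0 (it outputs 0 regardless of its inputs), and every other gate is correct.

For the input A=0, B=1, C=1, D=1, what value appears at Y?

0

Propagate with M6 forced: M1=0, M2=1, M3=0, M4=1, M5=1, M6=0 [stuck-at-0].
So Y = 0. (Without the fault it would be 1.)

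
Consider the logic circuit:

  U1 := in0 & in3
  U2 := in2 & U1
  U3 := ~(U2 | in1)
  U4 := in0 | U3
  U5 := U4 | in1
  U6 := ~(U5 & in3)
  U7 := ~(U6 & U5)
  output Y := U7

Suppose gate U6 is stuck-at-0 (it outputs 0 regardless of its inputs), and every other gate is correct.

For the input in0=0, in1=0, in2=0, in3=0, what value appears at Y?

Propagate with U6 forced: U1=0, U2=0, U3=1, U4=1, U5=1, U6=0 [stuck-at-0], U7=1.
So Y = 1. (Without the fault it would be 0.)

1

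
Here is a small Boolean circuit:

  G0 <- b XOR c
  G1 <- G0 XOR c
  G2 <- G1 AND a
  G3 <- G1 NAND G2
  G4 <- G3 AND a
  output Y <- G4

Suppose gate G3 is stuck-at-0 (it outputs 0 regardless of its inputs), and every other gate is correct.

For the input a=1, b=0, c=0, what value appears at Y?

0

Propagate with G3 forced: G0=0, G1=0, G2=0, G3=0 [stuck-at-0], G4=0.
So Y = 0. (Without the fault it would be 1.)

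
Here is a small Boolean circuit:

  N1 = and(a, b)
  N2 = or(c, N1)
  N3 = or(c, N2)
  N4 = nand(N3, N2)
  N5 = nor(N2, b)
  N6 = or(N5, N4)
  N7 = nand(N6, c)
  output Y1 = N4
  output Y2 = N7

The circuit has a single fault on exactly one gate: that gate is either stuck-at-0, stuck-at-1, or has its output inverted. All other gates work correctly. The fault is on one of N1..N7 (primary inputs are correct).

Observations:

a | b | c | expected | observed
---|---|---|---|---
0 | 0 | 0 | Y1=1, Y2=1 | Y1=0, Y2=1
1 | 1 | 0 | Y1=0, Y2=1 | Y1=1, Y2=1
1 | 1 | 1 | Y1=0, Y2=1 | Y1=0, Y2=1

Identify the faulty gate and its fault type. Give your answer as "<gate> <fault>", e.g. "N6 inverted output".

N1 inverted output

Fault-free values for test 1 (a=0, b=0, c=0): N1=0, N2=0, N3=0, N4=1, N5=1, N6=1, N7=1, giving Y1=1, Y2=1. Observed Y1=0, Y2=1.
Test 1: faults giving observed Y1=0, Y2=1 are {N1 stuck-at-1, N1 inverted output, N2 stuck-at-1, N2 inverted output, N4 stuck-at-0, N4 inverted output}.
Test 2 (a=1, b=1, c=0): fault-free N1=1, N2=1, N3=1, N4=0, N5=0, N6=0, N7=1 → Y1=0, Y2=1; observed Y1=1, Y2=1. Eliminates N1 stuck-at-1, N2 stuck-at-1, N4 stuck-at-0.
Test 3 (a=1, b=1, c=1): fault-free N1=1, N2=1, N3=1, N4=0, N5=0, N6=0, N7=1 → Y1=0, Y2=1; observed Y1=0, Y2=1. Eliminates N2 inverted output, N4 inverted output.
Only N1 inverted output is consistent with every test.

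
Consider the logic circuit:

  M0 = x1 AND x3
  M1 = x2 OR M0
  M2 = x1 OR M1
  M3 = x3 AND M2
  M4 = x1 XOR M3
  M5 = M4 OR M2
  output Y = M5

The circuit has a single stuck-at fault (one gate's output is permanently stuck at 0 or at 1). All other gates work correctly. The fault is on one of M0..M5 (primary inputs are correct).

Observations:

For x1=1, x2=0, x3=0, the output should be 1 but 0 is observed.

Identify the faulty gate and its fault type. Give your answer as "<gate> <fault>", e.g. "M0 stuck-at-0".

M5 stuck-at-0

Fault-free values for test 1 (x1=1, x2=0, x3=0): M0=0, M1=0, M2=1, M3=0, M4=1, M5=1, giving Y=1. Observed 0.
Test 1: faults giving observed 0 are {M5 stuck-at-0}.
Only M5 stuck-at-0 is consistent with every test.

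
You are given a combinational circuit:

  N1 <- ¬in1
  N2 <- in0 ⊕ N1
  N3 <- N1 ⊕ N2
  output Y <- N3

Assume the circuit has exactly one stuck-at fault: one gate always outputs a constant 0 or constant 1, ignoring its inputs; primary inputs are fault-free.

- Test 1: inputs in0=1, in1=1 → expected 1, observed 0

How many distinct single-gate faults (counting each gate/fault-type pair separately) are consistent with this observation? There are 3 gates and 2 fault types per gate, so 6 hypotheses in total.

2

Fault-free: N1=0, N2=1, N3=1 → 1. Observed 0.
  N1 stuck-at-0: output 1 ✗
  N1 stuck-at-1: output 1 ✗
  N2 stuck-at-0: output 0 ✓
  N2 stuck-at-1: output 1 ✗
  N3 stuck-at-0: output 0 ✓
  N3 stuck-at-1: output 1 ✗
Consistent faults: {N2 stuck-at-0, N3 stuck-at-0} — 2 in all.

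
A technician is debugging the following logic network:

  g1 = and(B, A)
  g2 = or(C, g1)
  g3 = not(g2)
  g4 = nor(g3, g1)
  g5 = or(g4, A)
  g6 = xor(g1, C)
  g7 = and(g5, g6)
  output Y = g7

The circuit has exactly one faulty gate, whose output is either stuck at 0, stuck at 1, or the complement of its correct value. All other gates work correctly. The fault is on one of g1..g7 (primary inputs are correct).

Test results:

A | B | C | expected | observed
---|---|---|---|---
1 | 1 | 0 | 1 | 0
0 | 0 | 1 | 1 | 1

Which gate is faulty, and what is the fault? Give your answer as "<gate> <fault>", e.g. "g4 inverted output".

g1 stuck-at-0

Fault-free values for test 1 (A=1, B=1, C=0): g1=1, g2=1, g3=0, g4=0, g5=1, g6=1, g7=1, giving Y=1. Observed 0.
Test 1: faults giving observed 0 are {g1 stuck-at-0, g1 inverted output, g5 stuck-at-0, g5 inverted output, g6 stuck-at-0, g6 inverted output, g7 stuck-at-0, g7 inverted output}.
Test 2 (A=0, B=0, C=1): fault-free g1=0, g2=1, g3=0, g4=1, g5=1, g6=1, g7=1 → 1; observed 1. Eliminates g1 inverted output, g5 stuck-at-0, g5 inverted output, g6 stuck-at-0, g6 inverted output, g7 stuck-at-0, g7 inverted output.
Only g1 stuck-at-0 is consistent with every test.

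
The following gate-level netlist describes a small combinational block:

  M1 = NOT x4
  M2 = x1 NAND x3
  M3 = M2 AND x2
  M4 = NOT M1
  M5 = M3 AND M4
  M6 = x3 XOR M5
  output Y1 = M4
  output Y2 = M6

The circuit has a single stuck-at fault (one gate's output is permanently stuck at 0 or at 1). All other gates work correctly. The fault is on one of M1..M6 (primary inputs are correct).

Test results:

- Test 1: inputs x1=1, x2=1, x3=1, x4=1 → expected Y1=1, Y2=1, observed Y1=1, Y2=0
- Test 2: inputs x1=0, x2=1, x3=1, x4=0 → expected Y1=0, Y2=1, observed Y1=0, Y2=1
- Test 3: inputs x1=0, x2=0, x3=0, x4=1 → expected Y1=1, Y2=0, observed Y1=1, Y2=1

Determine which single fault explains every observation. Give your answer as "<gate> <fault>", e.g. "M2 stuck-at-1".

M3 stuck-at-1

Fault-free values for test 1 (x1=1, x2=1, x3=1, x4=1): M1=0, M2=0, M3=0, M4=1, M5=0, M6=1, giving Y1=1, Y2=1. Observed Y1=1, Y2=0.
Test 1: faults giving observed Y1=1, Y2=0 are {M2 stuck-at-1, M3 stuck-at-1, M5 stuck-at-1, M6 stuck-at-0}.
Test 2 (x1=0, x2=1, x3=1, x4=0): fault-free M1=1, M2=1, M3=1, M4=0, M5=0, M6=1 → Y1=0, Y2=1; observed Y1=0, Y2=1. Eliminates M5 stuck-at-1, M6 stuck-at-0.
Test 3 (x1=0, x2=0, x3=0, x4=1): fault-free M1=0, M2=1, M3=0, M4=1, M5=0, M6=0 → Y1=1, Y2=0; observed Y1=1, Y2=1. Eliminates M2 stuck-at-1.
Only M3 stuck-at-1 is consistent with every test.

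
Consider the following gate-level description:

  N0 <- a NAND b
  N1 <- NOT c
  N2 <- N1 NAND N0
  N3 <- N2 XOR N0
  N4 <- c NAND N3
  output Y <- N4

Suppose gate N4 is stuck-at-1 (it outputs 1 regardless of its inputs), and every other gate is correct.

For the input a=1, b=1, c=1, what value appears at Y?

Propagate with N4 forced: N0=0, N1=0, N2=1, N3=1, N4=1 [stuck-at-1].
So Y = 1. (Without the fault it would be 0.)

1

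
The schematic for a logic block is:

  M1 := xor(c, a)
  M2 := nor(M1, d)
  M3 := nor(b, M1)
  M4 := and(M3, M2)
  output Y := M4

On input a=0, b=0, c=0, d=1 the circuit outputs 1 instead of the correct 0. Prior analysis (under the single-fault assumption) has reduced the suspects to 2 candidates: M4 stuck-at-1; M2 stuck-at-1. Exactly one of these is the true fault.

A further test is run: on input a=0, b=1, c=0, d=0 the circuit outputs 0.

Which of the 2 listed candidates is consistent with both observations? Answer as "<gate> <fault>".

M2 stuck-at-1

Evaluate each candidate on input a=0, b=1, c=0, d=0:
  M4 stuck-at-1: M1=0, M2=1, M3=0, M4=1 [stuck-at-1] → 1 — eliminated
  M2 stuck-at-1: M1=0, M2=1 [stuck-at-1], M3=0, M4=0 → 0 — matches
Only M2 stuck-at-1 reproduces the observed 0.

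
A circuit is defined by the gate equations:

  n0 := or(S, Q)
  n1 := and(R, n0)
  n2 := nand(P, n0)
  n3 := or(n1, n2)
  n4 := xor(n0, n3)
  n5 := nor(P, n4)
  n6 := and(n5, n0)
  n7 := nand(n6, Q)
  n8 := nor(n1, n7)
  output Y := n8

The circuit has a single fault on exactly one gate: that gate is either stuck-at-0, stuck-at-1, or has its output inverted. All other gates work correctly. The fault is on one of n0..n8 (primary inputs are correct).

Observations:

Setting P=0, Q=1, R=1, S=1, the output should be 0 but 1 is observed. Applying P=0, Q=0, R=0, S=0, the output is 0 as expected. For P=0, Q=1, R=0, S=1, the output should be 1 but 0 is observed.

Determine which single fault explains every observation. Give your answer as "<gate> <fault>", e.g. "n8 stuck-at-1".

Fault-free values for test 1 (P=0, Q=1, R=1, S=1): n0=1, n1=1, n2=1, n3=1, n4=0, n5=1, n6=1, n7=0, n8=0, giving Y=0. Observed 1.
Test 1: faults giving observed 1 are {n1 stuck-at-0, n1 inverted output, n8 stuck-at-1, n8 inverted output}.
Test 2 (P=0, Q=0, R=0, S=0): fault-free n0=0, n1=0, n2=1, n3=1, n4=1, n5=0, n6=0, n7=1, n8=0 → 0; observed 0. Eliminates n8 stuck-at-1, n8 inverted output.
Test 3 (P=0, Q=1, R=0, S=1): fault-free n0=1, n1=0, n2=1, n3=1, n4=0, n5=1, n6=1, n7=0, n8=1 → 1; observed 0. Eliminates n1 stuck-at-0.
Only n1 inverted output is consistent with every test.

n1 inverted output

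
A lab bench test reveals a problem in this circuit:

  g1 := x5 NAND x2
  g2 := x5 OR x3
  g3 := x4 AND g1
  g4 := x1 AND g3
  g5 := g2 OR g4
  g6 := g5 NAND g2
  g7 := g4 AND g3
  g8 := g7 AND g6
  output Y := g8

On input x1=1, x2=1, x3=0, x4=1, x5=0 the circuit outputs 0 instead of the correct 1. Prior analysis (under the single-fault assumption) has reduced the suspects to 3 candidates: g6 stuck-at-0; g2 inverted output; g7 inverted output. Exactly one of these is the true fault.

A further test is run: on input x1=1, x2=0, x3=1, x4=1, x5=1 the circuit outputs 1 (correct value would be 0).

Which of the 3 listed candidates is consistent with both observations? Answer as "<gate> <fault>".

g2 inverted output

Evaluate each candidate on input x1=1, x2=0, x3=1, x4=1, x5=1:
  g6 stuck-at-0: g1=1, g2=1, g3=1, g4=1, g5=1, g6=0 [stuck-at-0], g7=1, g8=0 → 0 — eliminated
  g2 inverted output: g1=1, g2=0 [inverted output], g3=1, g4=1, g5=1, g6=1, g7=1, g8=1 → 1 — matches
  g7 inverted output: g1=1, g2=1, g3=1, g4=1, g5=1, g6=0, g7=0 [inverted output], g8=0 → 0 — eliminated
Only g2 inverted output reproduces the observed 1.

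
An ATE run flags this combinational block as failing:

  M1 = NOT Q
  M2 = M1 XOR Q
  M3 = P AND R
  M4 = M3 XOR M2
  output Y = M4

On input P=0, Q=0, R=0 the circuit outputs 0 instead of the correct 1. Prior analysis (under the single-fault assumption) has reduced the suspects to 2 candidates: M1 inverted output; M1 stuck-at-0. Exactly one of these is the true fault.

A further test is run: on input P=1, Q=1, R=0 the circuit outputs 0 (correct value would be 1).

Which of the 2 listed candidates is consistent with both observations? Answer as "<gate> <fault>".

Evaluate each candidate on input P=1, Q=1, R=0:
  M1 inverted output: M1=1 [inverted output], M2=0, M3=0, M4=0 → 0 — matches
  M1 stuck-at-0: M1=0 [stuck-at-0], M2=1, M3=0, M4=1 → 1 — eliminated
Only M1 inverted output reproduces the observed 0.

M1 inverted output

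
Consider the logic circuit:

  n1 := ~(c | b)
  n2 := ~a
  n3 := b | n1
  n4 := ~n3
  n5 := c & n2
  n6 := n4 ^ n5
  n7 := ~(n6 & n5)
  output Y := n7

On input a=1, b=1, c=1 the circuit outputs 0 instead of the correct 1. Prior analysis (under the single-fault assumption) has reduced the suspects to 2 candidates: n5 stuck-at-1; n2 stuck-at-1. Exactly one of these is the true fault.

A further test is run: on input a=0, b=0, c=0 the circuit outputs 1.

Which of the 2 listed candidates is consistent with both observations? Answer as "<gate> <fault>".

Evaluate each candidate on input a=0, b=0, c=0:
  n5 stuck-at-1: n1=1, n2=1, n3=1, n4=0, n5=1 [stuck-at-1], n6=1, n7=0 → 0 — eliminated
  n2 stuck-at-1: n1=1, n2=1 [stuck-at-1], n3=1, n4=0, n5=0, n6=0, n7=1 → 1 — matches
Only n2 stuck-at-1 reproduces the observed 1.

n2 stuck-at-1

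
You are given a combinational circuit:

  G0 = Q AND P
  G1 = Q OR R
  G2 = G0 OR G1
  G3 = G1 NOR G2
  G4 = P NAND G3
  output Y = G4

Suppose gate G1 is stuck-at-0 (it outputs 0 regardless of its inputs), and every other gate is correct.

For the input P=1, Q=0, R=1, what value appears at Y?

0

Propagate with G1 forced: G0=0, G1=0 [stuck-at-0], G2=0, G3=1, G4=0.
So Y = 0. (Without the fault it would be 1.)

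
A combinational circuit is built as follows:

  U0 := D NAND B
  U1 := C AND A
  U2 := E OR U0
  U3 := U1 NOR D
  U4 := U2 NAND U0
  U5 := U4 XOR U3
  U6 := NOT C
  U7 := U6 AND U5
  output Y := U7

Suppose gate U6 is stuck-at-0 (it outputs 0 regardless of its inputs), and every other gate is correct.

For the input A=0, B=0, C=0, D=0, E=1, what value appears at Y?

0

Propagate with U6 forced: U0=1, U1=0, U2=1, U3=1, U4=0, U5=1, U6=0 [stuck-at-0], U7=0.
So Y = 0. (Without the fault it would be 1.)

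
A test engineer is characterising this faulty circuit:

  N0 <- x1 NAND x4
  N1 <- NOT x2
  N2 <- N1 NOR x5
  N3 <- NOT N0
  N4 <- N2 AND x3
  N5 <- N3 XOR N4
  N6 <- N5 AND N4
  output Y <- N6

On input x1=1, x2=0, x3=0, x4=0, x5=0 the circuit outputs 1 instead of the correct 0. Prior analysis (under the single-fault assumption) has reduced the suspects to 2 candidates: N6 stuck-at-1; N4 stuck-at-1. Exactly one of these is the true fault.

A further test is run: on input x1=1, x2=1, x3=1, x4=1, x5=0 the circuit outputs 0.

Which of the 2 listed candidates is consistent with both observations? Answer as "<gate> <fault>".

Evaluate each candidate on input x1=1, x2=1, x3=1, x4=1, x5=0:
  N6 stuck-at-1: N0=0, N1=0, N2=1, N3=1, N4=1, N5=0, N6=1 [stuck-at-1] → 1 — eliminated
  N4 stuck-at-1: N0=0, N1=0, N2=1, N3=1, N4=1 [stuck-at-1], N5=0, N6=0 → 0 — matches
Only N4 stuck-at-1 reproduces the observed 0.

N4 stuck-at-1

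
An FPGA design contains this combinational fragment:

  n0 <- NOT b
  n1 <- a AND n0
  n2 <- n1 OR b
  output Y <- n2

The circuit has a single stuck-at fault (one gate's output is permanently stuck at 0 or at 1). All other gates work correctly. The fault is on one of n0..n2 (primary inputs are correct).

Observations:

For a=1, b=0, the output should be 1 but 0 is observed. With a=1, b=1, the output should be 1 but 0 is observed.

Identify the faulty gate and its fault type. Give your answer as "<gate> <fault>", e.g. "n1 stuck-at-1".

Fault-free values for test 1 (a=1, b=0): n0=1, n1=1, n2=1, giving Y=1. Observed 0.
Test 1: faults giving observed 0 are {n0 stuck-at-0, n1 stuck-at-0, n2 stuck-at-0}.
Test 2 (a=1, b=1): fault-free n0=0, n1=0, n2=1 → 1; observed 0. Eliminates n0 stuck-at-0, n1 stuck-at-0.
Only n2 stuck-at-0 is consistent with every test.

n2 stuck-at-0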